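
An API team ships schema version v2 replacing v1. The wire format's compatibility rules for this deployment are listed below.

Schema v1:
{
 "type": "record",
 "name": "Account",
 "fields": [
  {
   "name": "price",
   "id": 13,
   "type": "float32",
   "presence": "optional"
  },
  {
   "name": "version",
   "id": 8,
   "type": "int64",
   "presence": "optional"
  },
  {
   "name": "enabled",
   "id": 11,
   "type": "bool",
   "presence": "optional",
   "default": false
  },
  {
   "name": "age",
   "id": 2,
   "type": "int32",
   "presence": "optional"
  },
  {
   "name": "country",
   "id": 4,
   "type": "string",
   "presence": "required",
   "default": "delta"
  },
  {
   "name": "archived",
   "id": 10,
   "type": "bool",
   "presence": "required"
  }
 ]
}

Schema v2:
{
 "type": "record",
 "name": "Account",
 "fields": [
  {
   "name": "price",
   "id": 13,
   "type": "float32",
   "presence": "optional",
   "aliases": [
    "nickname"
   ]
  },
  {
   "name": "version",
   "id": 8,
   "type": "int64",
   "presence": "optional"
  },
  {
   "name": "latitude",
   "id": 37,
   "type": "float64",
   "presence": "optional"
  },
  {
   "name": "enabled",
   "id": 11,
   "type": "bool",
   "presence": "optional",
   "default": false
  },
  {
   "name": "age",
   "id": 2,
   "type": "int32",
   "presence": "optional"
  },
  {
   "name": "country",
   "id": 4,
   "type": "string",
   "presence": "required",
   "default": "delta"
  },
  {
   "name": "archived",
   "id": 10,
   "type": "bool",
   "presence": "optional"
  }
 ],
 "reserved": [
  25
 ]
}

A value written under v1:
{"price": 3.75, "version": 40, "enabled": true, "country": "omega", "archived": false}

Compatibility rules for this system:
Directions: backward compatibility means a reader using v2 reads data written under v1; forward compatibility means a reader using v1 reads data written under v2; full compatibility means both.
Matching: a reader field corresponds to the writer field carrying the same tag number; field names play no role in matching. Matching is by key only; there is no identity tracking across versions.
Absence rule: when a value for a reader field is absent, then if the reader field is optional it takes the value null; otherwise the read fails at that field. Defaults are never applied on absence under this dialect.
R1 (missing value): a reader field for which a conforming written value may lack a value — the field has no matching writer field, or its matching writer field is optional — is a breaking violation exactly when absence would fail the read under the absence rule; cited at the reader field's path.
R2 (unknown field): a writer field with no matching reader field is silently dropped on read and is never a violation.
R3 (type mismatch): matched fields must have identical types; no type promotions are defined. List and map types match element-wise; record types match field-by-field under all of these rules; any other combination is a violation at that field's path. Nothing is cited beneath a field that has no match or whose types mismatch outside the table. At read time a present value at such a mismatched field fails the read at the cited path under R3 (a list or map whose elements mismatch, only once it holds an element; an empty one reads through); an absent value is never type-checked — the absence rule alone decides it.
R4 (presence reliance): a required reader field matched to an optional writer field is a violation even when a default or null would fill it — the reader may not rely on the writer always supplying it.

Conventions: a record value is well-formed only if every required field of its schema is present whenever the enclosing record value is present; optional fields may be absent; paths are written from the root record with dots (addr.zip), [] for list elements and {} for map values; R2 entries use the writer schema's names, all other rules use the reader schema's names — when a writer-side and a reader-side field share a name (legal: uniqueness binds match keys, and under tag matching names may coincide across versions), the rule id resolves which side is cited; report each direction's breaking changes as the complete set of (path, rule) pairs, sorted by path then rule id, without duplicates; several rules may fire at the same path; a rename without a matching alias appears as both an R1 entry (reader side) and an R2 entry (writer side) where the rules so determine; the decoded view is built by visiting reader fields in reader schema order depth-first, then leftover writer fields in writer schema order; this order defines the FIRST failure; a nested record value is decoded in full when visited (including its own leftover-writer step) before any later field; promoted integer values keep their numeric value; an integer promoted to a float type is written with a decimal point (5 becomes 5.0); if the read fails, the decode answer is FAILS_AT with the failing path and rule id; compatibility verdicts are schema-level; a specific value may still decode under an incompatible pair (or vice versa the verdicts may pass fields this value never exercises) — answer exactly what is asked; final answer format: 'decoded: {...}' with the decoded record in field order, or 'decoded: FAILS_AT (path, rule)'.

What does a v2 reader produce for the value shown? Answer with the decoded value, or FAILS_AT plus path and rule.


the writer's type comes first in each Account pair
decode walk for Account under reader schema v2:
  price := 3.75
  version := 40
  latitude := null (absent, optional -> null)
  enabled := true
  age := null (absent, optional -> null)
  country := "omega"
  archived := false
  => decoded: {"price": 3.75, "version": 40, "latitude": null, "enabled": true, "age": null, "country": "omega", "archived": false}
checking off the Account differences that do not matter here:
  field archived in record Account: required changed to optional -> changes Account's schema-level verdicts only — the decode of this value is the same

decoded: {"price": 3.75, "version": 40, "latitude": null, "enabled": true, "age": null, "country": "omega", "archived": false}


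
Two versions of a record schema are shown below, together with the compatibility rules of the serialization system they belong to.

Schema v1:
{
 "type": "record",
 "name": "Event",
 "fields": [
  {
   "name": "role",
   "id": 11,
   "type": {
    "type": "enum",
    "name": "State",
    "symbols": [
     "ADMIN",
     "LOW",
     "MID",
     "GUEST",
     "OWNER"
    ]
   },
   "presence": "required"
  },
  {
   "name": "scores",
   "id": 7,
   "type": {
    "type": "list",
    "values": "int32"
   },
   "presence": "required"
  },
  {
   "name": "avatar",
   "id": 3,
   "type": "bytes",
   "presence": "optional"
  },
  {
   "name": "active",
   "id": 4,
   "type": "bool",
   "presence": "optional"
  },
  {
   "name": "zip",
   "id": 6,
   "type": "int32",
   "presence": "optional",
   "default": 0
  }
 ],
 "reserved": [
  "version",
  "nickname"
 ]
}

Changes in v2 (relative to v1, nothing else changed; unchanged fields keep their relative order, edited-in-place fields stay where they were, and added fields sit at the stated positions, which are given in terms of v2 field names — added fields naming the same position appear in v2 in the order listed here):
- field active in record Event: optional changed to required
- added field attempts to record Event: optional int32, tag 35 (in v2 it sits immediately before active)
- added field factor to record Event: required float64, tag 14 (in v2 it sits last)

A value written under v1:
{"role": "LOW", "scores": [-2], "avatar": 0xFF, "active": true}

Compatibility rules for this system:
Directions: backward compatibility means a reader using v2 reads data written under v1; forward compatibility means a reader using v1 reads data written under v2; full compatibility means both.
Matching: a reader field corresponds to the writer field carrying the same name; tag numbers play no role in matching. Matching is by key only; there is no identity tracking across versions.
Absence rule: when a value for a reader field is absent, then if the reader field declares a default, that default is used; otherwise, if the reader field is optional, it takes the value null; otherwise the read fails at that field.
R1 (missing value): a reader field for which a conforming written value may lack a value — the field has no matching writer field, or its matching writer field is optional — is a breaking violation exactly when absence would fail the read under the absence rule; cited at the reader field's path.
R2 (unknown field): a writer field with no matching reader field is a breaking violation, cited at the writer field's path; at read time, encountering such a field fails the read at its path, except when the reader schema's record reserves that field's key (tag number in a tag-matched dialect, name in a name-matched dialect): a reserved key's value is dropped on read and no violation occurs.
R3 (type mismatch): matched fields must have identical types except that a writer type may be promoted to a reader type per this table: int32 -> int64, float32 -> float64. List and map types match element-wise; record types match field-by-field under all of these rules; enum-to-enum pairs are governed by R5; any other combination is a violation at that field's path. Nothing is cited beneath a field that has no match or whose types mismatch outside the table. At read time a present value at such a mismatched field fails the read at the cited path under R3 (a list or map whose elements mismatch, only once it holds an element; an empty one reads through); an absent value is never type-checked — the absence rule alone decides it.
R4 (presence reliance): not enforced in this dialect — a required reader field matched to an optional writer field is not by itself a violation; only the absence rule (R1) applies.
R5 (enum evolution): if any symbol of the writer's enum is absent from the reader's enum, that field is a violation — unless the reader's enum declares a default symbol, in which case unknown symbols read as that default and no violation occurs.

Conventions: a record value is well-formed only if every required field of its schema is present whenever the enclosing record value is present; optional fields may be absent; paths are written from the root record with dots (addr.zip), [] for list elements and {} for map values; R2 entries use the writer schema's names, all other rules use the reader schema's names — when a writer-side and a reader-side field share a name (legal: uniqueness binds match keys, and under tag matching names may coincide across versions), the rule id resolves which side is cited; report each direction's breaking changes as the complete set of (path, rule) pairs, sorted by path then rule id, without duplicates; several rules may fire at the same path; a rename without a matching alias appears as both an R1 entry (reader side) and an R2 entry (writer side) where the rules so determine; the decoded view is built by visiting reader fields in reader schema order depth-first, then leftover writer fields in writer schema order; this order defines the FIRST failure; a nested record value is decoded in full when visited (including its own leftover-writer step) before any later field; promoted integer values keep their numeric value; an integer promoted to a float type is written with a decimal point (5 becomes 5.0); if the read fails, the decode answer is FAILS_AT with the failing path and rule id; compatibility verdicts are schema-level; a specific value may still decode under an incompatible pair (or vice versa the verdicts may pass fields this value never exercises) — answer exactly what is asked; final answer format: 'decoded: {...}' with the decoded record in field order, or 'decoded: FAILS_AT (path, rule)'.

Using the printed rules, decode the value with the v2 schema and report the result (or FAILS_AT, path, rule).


decoded: FAILS_AT (factor, R1)

the writer's type comes first in each Event pair
migrating the Event value to v2:
  role := "LOW"
  scores := [-2]
  avatar := 0xFF
  attempts := null (absent, optional -> null)
  active := true
  zip := 0 (absent -> default)
  read fails at factor under R1 (no fill)
  => FAILS_AT (factor, R1)
diffs on Event not affecting the asked answer:
  field active in record Event: optional changed to required -> matters for Event compatibility verdicts, not for this value's decode
  added field attempts to record Event: optional int32, tag 35 (in v2 it sits immediately before active) -> matters for Event compatibility verdicts, not for this value's decode


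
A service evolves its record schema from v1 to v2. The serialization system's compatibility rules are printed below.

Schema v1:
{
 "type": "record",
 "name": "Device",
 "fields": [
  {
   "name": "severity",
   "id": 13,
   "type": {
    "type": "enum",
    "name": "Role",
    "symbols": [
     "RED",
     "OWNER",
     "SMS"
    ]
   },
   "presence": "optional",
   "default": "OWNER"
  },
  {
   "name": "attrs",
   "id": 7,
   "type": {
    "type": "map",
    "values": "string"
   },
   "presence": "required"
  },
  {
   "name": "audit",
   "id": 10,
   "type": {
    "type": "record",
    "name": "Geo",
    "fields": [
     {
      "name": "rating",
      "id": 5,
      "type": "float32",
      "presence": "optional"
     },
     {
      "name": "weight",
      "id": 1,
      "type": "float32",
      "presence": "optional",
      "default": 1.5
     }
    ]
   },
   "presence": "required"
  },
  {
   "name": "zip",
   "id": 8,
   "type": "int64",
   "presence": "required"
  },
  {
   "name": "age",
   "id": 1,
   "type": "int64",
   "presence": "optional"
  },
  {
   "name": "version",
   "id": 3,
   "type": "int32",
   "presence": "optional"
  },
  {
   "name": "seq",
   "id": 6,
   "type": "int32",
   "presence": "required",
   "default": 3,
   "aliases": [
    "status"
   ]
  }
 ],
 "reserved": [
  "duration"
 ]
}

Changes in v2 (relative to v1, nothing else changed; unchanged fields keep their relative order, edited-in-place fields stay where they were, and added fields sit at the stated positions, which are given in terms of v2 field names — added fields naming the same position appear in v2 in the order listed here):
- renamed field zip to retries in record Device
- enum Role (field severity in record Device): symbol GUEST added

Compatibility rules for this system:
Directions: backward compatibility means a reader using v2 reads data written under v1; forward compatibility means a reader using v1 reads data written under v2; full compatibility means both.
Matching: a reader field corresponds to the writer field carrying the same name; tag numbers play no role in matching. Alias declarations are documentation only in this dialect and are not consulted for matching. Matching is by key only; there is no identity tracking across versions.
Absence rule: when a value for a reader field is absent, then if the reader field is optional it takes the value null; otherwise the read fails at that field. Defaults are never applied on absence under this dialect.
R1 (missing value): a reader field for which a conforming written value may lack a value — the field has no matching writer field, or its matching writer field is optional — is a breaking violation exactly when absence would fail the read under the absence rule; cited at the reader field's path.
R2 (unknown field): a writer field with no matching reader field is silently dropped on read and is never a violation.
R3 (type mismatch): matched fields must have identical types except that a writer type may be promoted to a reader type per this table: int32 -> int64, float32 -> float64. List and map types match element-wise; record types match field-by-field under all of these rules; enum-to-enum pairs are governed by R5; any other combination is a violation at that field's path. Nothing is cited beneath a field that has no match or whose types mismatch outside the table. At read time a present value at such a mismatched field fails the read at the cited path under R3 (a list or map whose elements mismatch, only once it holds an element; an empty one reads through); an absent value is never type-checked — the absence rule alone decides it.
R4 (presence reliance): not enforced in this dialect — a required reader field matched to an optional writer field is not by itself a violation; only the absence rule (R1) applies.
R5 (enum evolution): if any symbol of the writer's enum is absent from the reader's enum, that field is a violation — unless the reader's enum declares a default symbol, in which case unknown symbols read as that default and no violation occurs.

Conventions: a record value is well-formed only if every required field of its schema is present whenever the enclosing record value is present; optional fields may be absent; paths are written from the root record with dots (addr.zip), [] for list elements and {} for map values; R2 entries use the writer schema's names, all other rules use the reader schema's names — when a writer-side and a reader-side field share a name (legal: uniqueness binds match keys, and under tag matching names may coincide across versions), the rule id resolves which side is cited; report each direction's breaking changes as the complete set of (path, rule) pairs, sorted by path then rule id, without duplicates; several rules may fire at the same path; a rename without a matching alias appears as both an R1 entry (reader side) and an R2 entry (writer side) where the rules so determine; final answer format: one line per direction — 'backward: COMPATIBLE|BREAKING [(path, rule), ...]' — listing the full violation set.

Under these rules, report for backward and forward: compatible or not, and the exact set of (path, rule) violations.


backward: BREAKING [(retries, R1)]; forward: BREAKING [(severity, R5), (zip, R1)]

each type pair in Device: writer, then reader
checking backward for Device: reader v2 against writer v1:
  Role -> Role, writer optional: severity aligns to severity
  map<string, string> -> map<string, string>, writer required: attrs aligns to attrs
  Geo -> Geo, writer required: audit aligns to audit
  retries has no writer counterpart
  int64 -> int64, writer optional: age aligns to age
  int32 -> int32, writer optional: version aligns to version
  int32 -> int32, writer required: seq aligns to seq
  leftover writer field: zip
  float32 -> float32, writer optional: audit.rating aligns to audit.rating
  float32 -> float32, writer optional: audit.weight aligns to audit.weight
  violation R1 at retries
  => 1 violation(s): backward is BREAKING for Device
checking forward for Device: reader v1 against writer v2:
  Role -> Role, writer optional: severity aligns to severity
  map<string, string> -> map<string, string>, writer required: attrs aligns to attrs
  Geo -> Geo, writer required: audit aligns to audit
  zip has no writer counterpart
  int64 -> int64, writer optional: age aligns to age
  int32 -> int32, writer optional: version aligns to version
  int32 -> int32, writer required: seq aligns to seq
  leftover writer field: retries
  float32 -> float32, writer optional: audit.rating aligns to audit.rating
  float32 -> float32, writer optional: audit.weight aligns to audit.weight
  violation R5 at severity
  violation R1 at zip
  => 2 violation(s): forward is BREAKING for Device


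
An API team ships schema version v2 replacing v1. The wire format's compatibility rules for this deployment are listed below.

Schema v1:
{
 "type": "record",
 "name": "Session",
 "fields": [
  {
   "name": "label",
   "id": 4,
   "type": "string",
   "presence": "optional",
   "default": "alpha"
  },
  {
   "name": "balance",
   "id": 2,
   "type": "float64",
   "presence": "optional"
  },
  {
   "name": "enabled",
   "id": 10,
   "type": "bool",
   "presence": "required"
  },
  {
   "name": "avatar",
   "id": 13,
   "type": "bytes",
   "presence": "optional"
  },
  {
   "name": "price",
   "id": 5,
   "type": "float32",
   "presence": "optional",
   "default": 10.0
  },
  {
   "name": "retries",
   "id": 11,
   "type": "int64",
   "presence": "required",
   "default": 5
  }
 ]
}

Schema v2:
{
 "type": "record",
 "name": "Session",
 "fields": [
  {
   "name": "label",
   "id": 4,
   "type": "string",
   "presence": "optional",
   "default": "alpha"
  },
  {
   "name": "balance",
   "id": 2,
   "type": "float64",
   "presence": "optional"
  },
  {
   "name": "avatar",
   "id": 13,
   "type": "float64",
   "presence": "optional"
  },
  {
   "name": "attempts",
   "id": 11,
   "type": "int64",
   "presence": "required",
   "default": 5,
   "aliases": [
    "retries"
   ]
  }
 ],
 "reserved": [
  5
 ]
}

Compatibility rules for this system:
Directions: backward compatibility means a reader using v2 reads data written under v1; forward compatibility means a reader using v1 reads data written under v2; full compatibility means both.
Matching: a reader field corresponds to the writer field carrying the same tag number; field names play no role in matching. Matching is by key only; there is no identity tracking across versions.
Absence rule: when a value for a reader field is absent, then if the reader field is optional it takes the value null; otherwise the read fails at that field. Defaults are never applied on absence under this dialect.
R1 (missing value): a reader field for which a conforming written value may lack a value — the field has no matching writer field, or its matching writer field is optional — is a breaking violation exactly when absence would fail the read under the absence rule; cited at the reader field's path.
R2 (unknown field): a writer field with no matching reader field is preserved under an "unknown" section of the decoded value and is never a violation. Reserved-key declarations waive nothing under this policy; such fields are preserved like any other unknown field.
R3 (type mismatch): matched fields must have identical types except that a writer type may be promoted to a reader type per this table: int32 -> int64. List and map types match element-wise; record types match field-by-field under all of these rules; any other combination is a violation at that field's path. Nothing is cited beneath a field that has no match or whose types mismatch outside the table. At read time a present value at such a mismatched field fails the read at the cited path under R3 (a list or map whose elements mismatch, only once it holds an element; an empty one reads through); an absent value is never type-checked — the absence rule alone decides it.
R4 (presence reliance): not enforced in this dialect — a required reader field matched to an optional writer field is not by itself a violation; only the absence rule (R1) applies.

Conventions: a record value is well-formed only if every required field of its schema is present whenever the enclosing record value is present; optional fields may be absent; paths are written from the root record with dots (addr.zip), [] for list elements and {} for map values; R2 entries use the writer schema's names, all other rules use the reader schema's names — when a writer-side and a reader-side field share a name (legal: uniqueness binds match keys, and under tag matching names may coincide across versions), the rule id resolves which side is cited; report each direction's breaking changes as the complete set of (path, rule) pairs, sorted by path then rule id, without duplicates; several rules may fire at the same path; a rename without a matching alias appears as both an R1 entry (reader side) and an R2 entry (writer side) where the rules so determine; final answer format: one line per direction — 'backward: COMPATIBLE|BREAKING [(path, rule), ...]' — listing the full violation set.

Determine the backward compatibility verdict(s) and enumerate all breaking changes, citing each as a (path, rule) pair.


backward: BREAKING [(avatar, R3)]

each type pair in Session: writer, then reader
backward for Session (reader v2, writer v1):
  label <- label (string -> string, writer optional)
  balance <- balance (float64 -> float64, writer optional)
  avatar <- avatar (bytes -> float64, writer optional)
  attempts <- retries (int64 -> int64, writer required)
  leftover writer field: enabled
  leftover writer field: price
  violation R3 at avatar
  => backward: BREAKING (1)
the other Session changes do not affect what is asked:
  removed field price from record Session (its key 5 joins the reserved list) -> fires no rule on Session, leaving the asked answer as it is
  renamed field retries to attempts in record Session (alias retries declared on the renamed field) -> fires no rule on Session, leaving the asked answer as it is
  removed field enabled from record Session -> its effect on Session is confined to the forward direction, not asked


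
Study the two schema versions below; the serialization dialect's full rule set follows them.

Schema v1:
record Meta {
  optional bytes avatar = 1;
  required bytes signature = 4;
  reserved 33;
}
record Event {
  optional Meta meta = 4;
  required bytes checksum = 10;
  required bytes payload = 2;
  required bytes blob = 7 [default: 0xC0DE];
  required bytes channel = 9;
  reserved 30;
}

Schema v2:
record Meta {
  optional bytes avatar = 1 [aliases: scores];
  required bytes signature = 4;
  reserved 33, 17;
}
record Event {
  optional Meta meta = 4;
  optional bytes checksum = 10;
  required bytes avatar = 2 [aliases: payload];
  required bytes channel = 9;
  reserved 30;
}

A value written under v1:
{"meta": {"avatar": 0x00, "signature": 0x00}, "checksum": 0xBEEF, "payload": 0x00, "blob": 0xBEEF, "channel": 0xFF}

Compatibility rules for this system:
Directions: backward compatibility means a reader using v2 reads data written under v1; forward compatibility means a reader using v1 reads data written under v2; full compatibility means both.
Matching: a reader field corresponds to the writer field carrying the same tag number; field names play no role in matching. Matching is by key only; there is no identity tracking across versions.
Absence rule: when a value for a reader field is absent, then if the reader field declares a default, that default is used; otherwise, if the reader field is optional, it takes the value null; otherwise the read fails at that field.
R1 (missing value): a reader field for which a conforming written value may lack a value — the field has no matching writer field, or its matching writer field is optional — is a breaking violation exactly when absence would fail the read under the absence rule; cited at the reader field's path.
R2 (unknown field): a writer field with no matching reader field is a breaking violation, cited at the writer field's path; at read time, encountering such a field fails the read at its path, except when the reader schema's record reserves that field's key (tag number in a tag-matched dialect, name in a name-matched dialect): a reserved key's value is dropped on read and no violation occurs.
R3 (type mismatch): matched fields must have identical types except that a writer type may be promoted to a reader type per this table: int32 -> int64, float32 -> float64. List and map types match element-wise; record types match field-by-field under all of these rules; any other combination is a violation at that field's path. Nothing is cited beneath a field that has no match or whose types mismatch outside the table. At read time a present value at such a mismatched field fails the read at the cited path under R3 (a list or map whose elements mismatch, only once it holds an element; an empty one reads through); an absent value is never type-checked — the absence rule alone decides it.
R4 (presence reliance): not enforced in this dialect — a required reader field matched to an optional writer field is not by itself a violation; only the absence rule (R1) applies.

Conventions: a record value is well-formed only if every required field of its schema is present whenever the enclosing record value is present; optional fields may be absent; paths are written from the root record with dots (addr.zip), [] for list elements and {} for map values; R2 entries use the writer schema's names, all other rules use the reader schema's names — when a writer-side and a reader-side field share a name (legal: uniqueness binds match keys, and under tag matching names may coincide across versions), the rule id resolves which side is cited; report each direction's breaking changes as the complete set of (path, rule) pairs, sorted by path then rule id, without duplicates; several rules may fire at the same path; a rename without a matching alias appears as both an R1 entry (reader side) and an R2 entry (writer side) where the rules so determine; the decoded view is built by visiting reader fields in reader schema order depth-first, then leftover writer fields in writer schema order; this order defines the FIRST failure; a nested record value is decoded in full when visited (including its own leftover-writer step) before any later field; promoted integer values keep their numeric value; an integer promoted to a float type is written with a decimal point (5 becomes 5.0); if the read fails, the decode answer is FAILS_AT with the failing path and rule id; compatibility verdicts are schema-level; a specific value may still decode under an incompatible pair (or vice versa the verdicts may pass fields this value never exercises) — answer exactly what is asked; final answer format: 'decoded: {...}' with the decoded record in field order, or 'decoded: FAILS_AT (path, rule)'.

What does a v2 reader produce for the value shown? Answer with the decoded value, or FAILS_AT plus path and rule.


each type pair in Event: writer, then reader
decoding the Event value with the v2 reader:
  meta.avatar := 0x00
  meta.signature := 0x00
  checksum := 0xBEEF
  avatar := 0x00 (from writer payload)
  channel := 0xFF
  read fails at blob under R2 (unknown field)
  => FAILS_AT (blob, R2)
checking off the Event differences that do not matter here:
  renamed field payload to avatar in record Event (alias payload declared on the renamed field) -> inert under this dialect — no rule fires on Event and the result does not move
  field checksum in record Event: required changed to optional -> a verdict-level change on Event — the shown value reads the same

decoded: FAILS_AT (blob, R2)


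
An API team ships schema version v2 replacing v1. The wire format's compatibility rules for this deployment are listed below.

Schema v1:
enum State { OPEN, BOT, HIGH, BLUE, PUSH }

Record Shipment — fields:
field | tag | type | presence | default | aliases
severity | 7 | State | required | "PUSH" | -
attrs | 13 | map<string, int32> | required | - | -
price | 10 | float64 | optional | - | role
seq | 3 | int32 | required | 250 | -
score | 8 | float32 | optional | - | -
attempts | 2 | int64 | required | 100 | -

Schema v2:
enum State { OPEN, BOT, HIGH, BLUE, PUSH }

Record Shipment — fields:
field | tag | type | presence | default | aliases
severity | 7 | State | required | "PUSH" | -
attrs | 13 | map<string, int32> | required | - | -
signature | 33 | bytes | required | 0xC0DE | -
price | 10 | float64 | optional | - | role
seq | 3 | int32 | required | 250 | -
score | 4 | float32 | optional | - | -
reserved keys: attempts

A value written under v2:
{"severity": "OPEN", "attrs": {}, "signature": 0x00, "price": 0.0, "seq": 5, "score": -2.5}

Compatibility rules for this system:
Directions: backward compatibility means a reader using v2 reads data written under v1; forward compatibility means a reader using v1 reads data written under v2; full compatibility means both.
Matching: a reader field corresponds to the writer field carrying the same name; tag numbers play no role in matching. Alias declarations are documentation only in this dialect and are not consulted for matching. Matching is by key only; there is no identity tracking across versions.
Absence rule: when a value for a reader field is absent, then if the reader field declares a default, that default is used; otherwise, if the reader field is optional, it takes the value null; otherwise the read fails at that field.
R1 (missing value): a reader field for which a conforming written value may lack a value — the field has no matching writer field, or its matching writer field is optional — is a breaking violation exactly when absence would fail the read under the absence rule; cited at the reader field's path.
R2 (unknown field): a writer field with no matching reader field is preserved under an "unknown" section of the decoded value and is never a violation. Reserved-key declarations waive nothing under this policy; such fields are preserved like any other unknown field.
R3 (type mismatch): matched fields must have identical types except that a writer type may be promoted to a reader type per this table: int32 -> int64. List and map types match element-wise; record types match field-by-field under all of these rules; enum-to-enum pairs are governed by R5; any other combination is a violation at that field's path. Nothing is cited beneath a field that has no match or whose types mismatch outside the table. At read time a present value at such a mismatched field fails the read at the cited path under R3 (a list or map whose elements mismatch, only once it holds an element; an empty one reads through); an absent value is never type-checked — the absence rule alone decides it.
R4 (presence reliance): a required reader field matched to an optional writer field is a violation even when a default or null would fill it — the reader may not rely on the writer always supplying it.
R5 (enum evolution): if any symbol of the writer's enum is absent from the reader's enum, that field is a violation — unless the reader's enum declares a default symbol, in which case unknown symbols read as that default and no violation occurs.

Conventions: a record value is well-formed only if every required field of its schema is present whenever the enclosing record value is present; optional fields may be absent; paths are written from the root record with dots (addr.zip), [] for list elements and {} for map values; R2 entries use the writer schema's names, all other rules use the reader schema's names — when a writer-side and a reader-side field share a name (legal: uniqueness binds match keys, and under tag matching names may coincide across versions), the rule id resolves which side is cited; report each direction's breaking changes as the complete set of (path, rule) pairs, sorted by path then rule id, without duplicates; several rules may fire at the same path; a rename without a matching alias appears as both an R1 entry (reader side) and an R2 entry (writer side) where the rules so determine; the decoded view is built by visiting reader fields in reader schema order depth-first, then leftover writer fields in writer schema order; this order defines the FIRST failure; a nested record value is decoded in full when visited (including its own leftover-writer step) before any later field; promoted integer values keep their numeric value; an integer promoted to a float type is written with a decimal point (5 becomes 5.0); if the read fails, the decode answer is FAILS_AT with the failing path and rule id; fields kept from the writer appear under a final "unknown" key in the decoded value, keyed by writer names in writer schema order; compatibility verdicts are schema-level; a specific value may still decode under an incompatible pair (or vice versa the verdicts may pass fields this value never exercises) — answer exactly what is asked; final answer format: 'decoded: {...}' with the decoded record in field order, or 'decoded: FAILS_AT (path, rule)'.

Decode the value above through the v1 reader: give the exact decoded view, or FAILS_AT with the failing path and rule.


in Shipment below, arrows point writer -> reader
migrating the Shipment value to v1:
  severity := "OPEN"
  attrs := {}
  price := 0.0
  seq := 5
  score := -2.5
  attempts := 100 (no value, default fills)
  writer signature: kept under "unknown"
  => decoded: {"severity": "OPEN", "attrs": {}, "price": 0.0, "seq": 5, "score": -2.5, "attempts": 100, "unknown": {"signature": 0x00}}
ruling out the remaining Shipment differences:
  removed field attempts from record Shipment (its key "attempts" joins the reserved list) -> no rule fires on it and the decoded Shipment view is identical with or without it
  field score in record Shipment: tag 8 changed to 4 -> no rule fires on it and the decoded Shipment view is identical with or without it

decoded: {"severity": "OPEN", "attrs": {}, "price": 0.0, "seq": 5, "score": -2.5, "attempts": 100, "unknown": {"signature": 0x00}}


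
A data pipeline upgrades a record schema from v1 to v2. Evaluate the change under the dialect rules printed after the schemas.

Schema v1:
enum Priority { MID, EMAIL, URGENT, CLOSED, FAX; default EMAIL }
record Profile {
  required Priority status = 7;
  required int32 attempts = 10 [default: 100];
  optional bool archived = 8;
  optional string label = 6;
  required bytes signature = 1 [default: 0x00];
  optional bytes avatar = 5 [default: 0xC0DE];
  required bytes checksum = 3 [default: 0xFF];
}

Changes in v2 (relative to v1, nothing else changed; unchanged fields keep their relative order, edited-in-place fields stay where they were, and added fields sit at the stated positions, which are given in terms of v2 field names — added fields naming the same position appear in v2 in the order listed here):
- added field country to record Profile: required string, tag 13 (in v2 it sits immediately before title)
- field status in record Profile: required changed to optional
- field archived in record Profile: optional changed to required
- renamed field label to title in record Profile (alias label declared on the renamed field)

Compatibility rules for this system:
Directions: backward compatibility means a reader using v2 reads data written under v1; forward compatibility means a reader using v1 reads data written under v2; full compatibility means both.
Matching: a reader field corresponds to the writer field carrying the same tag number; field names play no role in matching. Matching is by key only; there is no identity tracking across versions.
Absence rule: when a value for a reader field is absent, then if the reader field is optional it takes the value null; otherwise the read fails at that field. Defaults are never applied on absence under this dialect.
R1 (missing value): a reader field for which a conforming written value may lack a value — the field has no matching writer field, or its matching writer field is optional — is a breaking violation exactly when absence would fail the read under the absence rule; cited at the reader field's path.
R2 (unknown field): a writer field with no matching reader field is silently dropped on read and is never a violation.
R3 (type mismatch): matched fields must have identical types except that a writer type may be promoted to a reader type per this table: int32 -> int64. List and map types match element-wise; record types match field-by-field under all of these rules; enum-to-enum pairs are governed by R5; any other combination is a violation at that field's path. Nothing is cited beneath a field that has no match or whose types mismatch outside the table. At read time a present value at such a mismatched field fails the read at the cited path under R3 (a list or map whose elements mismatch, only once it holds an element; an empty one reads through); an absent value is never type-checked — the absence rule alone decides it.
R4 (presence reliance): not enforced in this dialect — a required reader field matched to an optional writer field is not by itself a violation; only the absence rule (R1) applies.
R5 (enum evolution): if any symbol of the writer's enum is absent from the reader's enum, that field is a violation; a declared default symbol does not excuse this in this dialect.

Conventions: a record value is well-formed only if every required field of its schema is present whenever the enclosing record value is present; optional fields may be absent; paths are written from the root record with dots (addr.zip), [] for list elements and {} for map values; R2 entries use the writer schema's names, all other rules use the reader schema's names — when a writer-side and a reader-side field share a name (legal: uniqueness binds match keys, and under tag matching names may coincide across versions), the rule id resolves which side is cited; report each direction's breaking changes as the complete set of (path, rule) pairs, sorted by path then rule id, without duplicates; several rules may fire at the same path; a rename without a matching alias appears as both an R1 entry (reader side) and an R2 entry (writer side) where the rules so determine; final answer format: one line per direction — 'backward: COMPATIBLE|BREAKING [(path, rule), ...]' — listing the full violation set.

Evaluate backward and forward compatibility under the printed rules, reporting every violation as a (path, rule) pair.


arrows below run writer -> reader for Profile
backward analysis of Profile with v2 as reader and v1 as writer:
  status: Priority -> Priority, writer required; from status
  attempts: int32 -> int32, writer required; from attempts
  archived: bool -> bool, writer optional; from archived
  country has no writer counterpart
  title: string -> string, writer optional; from label
  signature: bytes -> bytes, writer required; from signature
  avatar: bytes -> bytes, writer optional; from avatar
  checksum: bytes -> bytes, writer required; from checksum
  breaking: (archived, R1)
  breaking: (country, R1)
  backward on Profile therefore BREAKING (2)
forward analysis of Profile with v1 as reader and v2 as writer:
  status: Priority -> Priority, writer optional; from status
  attempts: int32 -> int32, writer required; from attempts
  archived: bool -> bool, writer required; from archived
  label: string -> string, writer optional; from title
  signature: bytes -> bytes, writer required; from signature
  avatar: bytes -> bytes, writer optional; from avatar
  checksum: bytes -> bytes, writer required; from checksum
  writer country: unknown to reader
  breaking: (status, R1)
  forward on Profile therefore BREAKING (1)

backward: BREAKING [(archived, R1), (country, R1)]; forward: BREAKING [(status, R1)]
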